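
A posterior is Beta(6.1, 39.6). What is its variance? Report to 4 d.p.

Var = αβ/[(α+β)²(α+β+1)] = (6.1×39.6)/(45.7²×46.7) = 241.56/97532.483 = 0.0025.

0.0025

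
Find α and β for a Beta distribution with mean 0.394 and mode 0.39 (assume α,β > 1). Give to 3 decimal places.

α = 21.670, β = 33.330

Let s = α+β. Mean gives α = μs = 0.394s; mode gives (α−1)/(s−2) = 0.39.
Substituting: 0.394s − 1 = 0.39(s−2) = 0.39s − 0.78, so 0.004s = 0.22 and s = 55.0000.
Then α = 0.394×55.0000 = 21.670 and β = s−α = 33.330.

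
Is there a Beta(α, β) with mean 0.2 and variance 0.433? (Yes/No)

No

A Beta with mean μ has variance μ(1−μ)/(α+β+1) < μ(1−μ).
Here μ(1−μ) = 0.2×0.8 = 0.16, and 0.433 ≥ 0.16.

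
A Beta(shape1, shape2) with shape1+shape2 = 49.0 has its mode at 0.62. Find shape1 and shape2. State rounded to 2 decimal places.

Since the density peak of Beta(shape1,shape2) is at (shape1−1)/(shape1+shape2−2),
shape1 = 1 + 0.62(49.0−2) = 30.14 and shape2 = 49.0 − 30.14 = 18.86.

shape1 = 30.14, shape2 = 18.86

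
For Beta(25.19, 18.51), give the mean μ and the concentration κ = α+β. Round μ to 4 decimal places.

κ = α+β = 25.19+18.51 = 43.70; μ = α/κ = 25.19/43.70 = 0.5764.

μ = 0.5764, κ = 43.70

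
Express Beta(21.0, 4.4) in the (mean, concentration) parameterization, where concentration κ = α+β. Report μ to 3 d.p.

μ = 0.827, κ = 25.4

κ = α+β = 21.0+4.4 = 25.4; μ = α/κ = 21.0/25.4 = 0.827.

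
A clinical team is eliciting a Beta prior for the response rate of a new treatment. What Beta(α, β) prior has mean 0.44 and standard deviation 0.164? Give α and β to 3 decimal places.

α = 3.591, β = 4.570

First σ² = 0.026896. Setting α = μn, β = (1−μ)n with n = α+β,
μ(1−μ)/(n+1) = 0.026896 ⇒ n+1 = 0.2464/0.026896 = 9.1612 ⇒ n = 8.1612.
Hence α = 0.44×8.1612 = 3.591, β = 0.56×8.1612 = 4.570.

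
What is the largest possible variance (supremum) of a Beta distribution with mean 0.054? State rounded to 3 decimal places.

For fixed mean μ the Beta variance is μ(1−μ)/(α+β+1), increasing as α+β decreases.
Its least upper bound (not attained) is μ(1−μ) = 0.054·0.946 = 0.051.

0.051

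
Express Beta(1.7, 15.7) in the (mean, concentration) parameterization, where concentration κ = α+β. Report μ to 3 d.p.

μ = 0.098, κ = 17.4

κ = α+β = 1.7+15.7 = 17.4; μ = α/κ = 1.7/17.4 = 0.098.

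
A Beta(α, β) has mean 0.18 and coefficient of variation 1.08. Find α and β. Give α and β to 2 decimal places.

α = 0.52, β = 2.38

σ = CV·μ = 1.08×0.18 = 0.19440, so σ² = 0.037791.
s+1 = μ(1−μ)/σ² = 0.1476/0.037791 = 3.9057, so s = α+β = 2.9057.
α = μs = 0.52, β = (1−μ)s = 2.38.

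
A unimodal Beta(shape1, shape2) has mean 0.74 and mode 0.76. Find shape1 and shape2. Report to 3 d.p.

shape1 = 19.240, shape2 = 6.760

Let s = shape1+shape2. Mean gives shape1 = μs = 0.74s; mode gives (shape1−1)/(s−2) = 0.76.
Substituting: 0.74s − 1 = 0.76(s−2) = 0.76s − 1.52, so -0.02s = -0.52 and s = 26.0000.
Then shape1 = 0.74×26.0000 = 19.240 and shape2 = s−shape1 = 6.760.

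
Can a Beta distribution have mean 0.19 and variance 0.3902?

The Beta variance bound is σ² < μ(1−μ).
Here μ(1−μ) = 0.19×0.81 = 0.1539, and 0.3902 ≥ 0.1539.

No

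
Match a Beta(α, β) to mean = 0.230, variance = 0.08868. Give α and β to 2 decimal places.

Write ν = α+β; then α = μν and Var = μ(1−μ)/(ν+1).
ν = μ(1−μ)/Var − 1 = 0.177100/0.08868 − 1 = 0.9971.
α = 0.230·0.9971 = 0.23, β = 0.770·0.9971 = 0.77.

α = 0.23, β = 0.77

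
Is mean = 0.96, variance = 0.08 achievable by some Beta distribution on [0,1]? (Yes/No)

No

For any Beta, Var(X) < E[X]·(1−E[X]).
Here μ(1−μ) = 0.96×0.04 = 0.0384, and 0.08 ≥ 0.0384.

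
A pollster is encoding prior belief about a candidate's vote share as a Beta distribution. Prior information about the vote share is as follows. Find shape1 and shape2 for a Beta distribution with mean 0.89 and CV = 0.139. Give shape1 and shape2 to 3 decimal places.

shape1 = 4.803, shape2 = 0.594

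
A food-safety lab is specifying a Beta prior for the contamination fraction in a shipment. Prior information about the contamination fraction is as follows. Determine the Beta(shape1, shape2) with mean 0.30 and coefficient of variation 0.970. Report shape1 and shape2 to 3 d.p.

shape1 = 0.444, shape2 = 1.036

σ = CV·μ = 0.970×0.30 = 0.29100, so σ² = 0.084681.
s+1 = μ(1−μ)/σ² = 0.2100/0.084681 = 2.4799, so s = shape1+shape2 = 1.4799.
shape1 = μs = 0.444, shape2 = (1−μ)s = 1.036.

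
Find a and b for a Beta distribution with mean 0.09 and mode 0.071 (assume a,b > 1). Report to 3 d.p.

a = 4.064, b = 41.094

Let s = a+b. Mean gives a = μs = 0.09s; mode gives (a−1)/(s−2) = 0.071.
Substituting: 0.09s − 1 = 0.071(s−2) = 0.071s − 0.142, so 0.019s = 0.858 and s = 45.1579.
Then a = 0.09×45.1579 = 4.064 and b = s−a = 41.094.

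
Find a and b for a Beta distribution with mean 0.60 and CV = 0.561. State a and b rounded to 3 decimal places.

a = 0.671, b = 0.447

σ = CV·μ = 0.561×0.60 = 0.33660, so σ² = 0.113300.
s+1 = μ(1−μ)/σ² = 0.2400/0.113300 = 2.1183, so s = a+b = 1.1183.
a = μs = 0.671, b = (1−μ)s = 0.447.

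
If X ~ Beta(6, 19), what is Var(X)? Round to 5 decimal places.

α+β = 25 and αβ = 114, so Var = αβ/[(α+β)²(α+β+1)] = 114/16250 = 0.00702.

0.00702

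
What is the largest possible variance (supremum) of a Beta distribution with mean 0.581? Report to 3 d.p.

0.243

For fixed mean μ the Beta variance is μ(1−μ)/(α+β+1), increasing as α+β decreases.
Its least upper bound (not attained) is μ(1−μ) = 0.581·0.419 = 0.243.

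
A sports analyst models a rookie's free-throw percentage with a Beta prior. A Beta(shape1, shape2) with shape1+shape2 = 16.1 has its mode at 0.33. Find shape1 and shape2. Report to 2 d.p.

shape1 = 5.65, shape2 = 10.45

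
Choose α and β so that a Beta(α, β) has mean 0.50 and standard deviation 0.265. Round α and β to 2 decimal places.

α = 1.28, β = 1.28

σ² = 0.265² = 0.070225.
With s = α+β, Var = μ(1−μ)/(s+1), so s+1 = (0.50×0.50)/0.070225 = 3.5600 and s = 2.5600.
α = μs = 1.28, β = (1−μ)s = 1.28.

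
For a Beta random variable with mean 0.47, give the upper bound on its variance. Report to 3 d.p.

0.249

Var = μ(1−μ)/(α+β+1), which approaches μ(1−μ) as α+β → 0.
So the supremum is μ(1−μ) = 0.47×0.53 = 0.249.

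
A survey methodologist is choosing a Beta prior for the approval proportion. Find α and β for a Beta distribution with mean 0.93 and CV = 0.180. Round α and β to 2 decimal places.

σ = CV·μ = 0.180×0.93 = 0.16740, so σ² = 0.028023.
s+1 = μ(1−μ)/σ² = 0.0651/0.028023 = 2.3231, so s = α+β = 1.3231.
α = μs = 1.23, β = (1−μ)s = 0.09.

α = 1.23, β = 0.09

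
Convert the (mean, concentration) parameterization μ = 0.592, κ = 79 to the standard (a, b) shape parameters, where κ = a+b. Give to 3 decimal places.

a = 46.768, b = 32.232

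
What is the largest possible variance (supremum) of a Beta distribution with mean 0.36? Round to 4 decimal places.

Var = μ(1−μ)/(α+β+1), which approaches μ(1−μ) as α+β → 0.
So the supremum is μ(1−μ) = 0.36×0.64 = 0.2304.

0.2304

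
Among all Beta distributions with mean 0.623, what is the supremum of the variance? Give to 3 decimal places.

For fixed mean μ the Beta variance is μ(1−μ)/(α+β+1), increasing as α+β decreases.
Its least upper bound (not attained) is μ(1−μ) = 0.623·0.377 = 0.235.

0.235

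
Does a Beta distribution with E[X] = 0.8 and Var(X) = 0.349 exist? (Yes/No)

For any Beta, Var(X) < E[X]·(1−E[X]).
Here μ(1−μ) = 0.8×0.2 = 0.16, and 0.349 ≥ 0.16.

No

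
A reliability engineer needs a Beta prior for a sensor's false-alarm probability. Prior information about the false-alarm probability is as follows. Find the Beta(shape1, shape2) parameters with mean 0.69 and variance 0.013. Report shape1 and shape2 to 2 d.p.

shape1 = 10.66, shape2 = 4.79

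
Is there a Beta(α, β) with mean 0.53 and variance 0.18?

Yes

A Beta with mean μ has variance μ(1−μ)/(α+β+1) < μ(1−μ).
Here μ(1−μ) = 0.53×0.47 = 0.2491, and 0.18 < 0.2491.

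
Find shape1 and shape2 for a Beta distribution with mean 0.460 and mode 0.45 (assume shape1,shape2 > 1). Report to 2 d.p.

shape1 = 4.60, shape2 = 5.40

With s = shape1+shape2: μ = shape1/s and mode = (shape1−1)/(s−2). Eliminating shape1 = μs,
μs − 1 = m(s−2) ⇒ s(μ−m) = 1−2m ⇒ s = 0.10/0.010 = 10.0000.
So shape1 = μs = 4.60, shape2 = (1−μ)s = 5.40.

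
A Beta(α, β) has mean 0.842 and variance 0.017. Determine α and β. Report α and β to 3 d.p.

α = 5.747, β = 1.078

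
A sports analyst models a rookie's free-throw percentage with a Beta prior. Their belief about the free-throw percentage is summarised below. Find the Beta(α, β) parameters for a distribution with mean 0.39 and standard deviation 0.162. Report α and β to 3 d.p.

Variance = 0.162² = 0.026244. The moment-matching identity α+β = μ(1−μ)/Var − 1 gives
α+β = 0.2379/0.026244 − 1 = 8.0649, so α = μ·8.0649 = 3.145 and β = (1−μ)·8.0649 = 4.920.

α = 3.145, β = 4.920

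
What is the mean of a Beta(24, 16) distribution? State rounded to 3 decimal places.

The Beta mean is α/(α+β) = 24/(24+16) = 0.600.

0.600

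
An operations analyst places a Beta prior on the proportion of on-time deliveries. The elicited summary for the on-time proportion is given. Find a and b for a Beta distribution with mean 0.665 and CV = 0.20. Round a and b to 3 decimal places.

σ = CV·μ = 0.20×0.665 = 0.13300, so σ² = 0.017689.
s+1 = μ(1−μ)/σ² = 0.222775/0.017689 = 12.5940, so s = a+b = 11.5940.
a = μs = 7.710, b = (1−μ)s = 3.884.

a = 7.710, b = 3.884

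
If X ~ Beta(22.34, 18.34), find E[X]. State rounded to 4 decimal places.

0.5492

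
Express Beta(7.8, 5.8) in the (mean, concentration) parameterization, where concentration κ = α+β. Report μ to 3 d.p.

μ = 0.574, κ = 13.6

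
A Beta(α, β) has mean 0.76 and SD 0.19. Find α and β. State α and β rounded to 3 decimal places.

α = 3.080, β = 0.973

Variance = 0.19² = 0.0361. The moment-matching identity α+β = μ(1−μ)/Var − 1 gives
α+β = 0.1824/0.0361 − 1 = 4.0526, so α = μ·4.0526 = 3.080 and β = (1−μ)·4.0526 = 0.973.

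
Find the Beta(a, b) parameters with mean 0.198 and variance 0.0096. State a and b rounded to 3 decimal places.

a = 3.077, b = 12.464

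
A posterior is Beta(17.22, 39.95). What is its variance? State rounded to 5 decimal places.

0.00362

μ = 17.22/57.17 = 0.301207; Var = μ(1−μ)/(α+β+1) = 0.2104813/58.17 = 0.00362.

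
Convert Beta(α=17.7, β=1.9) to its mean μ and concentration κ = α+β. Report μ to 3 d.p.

κ = α+β = 17.7+1.9 = 19.6; μ = α/κ = 17.7/19.6 = 0.903.

μ = 0.903, κ = 19.6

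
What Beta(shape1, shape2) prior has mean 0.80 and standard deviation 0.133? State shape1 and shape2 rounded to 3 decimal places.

Variance = 0.133² = 0.017689. The moment-matching identity shape1+shape2 = μ(1−μ)/Var − 1 gives
shape1+shape2 = 0.1600/0.017689 − 1 = 8.0452, so shape1 = μ·8.0452 = 6.436 and shape2 = (1−μ)·8.0452 = 1.609.

shape1 = 6.436, shape2 = 1.609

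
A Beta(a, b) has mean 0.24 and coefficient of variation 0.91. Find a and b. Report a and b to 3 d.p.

a = 0.678, b = 2.146

Var = (CV·μ)² = (0.91×0.24)² = 0.047699.
a+b = μ(1−μ)/Var − 1 = 0.1824/0.047699 − 1 = 2.8240.
Thus a = 0.24·2.8240 = 0.678 and b = 0.76·2.8240 = 2.146.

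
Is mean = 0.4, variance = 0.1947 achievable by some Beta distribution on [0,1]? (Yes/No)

The Beta variance bound is σ² < μ(1−μ).
Here μ(1−μ) = 0.4×0.6 = 0.24, and 0.1947 < 0.24.

Yes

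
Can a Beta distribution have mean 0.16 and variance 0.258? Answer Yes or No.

The Beta variance bound is σ² < μ(1−μ).
Here μ(1−μ) = 0.16×0.84 = 0.1344, and 0.258 ≥ 0.1344.

No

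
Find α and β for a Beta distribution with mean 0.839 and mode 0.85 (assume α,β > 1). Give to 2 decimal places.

With s = α+β: μ = α/s and mode = (α−1)/(s−2). Eliminating α = μs,
μs − 1 = m(s−2) ⇒ s(μ−m) = 1−2m ⇒ s = -0.70/-0.011 = 63.6364.
So α = μs = 53.39, β = (1−μ)s = 10.25.

α = 53.39, β = 10.25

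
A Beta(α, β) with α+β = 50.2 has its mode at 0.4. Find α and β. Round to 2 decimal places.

α = 20.28, β = 29.92

For α,β>1 the mode is (α−1)/(α+β−2), so α = mode·(κ−2)+1 = 0.4×48.2+1 = 20.28.
And β = (1−mode)·(κ−2)+1 = 0.6×48.2+1 = 29.92.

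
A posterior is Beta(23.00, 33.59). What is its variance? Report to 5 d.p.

0.00419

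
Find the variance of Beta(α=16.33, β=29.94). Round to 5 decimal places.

0.00483

μ = 16.33/46.27 = 0.352928; Var = μ(1−μ)/(α+β+1) = 0.2283700/47.27 = 0.00483.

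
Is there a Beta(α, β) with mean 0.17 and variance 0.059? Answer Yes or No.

Yes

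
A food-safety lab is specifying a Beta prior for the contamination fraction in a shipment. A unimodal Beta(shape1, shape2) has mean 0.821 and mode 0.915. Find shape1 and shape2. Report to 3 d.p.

With s = shape1+shape2: μ = shape1/s and mode = (shape1−1)/(s−2). Eliminating shape1 = μs,
μs − 1 = m(s−2) ⇒ s(μ−m) = 1−2m ⇒ s = -0.830/-0.094 = 8.8298.
So shape1 = μs = 7.249, shape2 = (1−μ)s = 1.581.

shape1 = 7.249, shape2 = 1.581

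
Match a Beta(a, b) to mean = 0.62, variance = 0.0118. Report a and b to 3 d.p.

a = 11.759, b = 7.207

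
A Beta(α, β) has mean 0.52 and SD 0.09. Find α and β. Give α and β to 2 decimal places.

α = 15.50, β = 14.31

Variance = 0.09² = 0.0081. The moment-matching identity α+β = μ(1−μ)/Var − 1 gives
α+β = 0.2496/0.0081 − 1 = 29.8148, so α = μ·29.8148 = 15.50 and β = (1−μ)·29.8148 = 14.31.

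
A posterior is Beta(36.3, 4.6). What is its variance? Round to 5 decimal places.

0.00238

α+β = 40.9 and αβ = 166.98, so Var = αβ/[(α+β)²(α+β+1)] = 166.98/70090.739 = 0.00238.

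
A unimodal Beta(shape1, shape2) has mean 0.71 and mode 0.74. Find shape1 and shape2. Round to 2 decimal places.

shape1 = 11.36, shape2 = 4.64

With s = shape1+shape2: μ = shape1/s and mode = (shape1−1)/(s−2). Eliminating shape1 = μs,
μs − 1 = m(s−2) ⇒ s(μ−m) = 1−2m ⇒ s = -0.48/-0.03 = 16.0000.
So shape1 = μs = 11.36, shape2 = (1−μ)s = 4.64.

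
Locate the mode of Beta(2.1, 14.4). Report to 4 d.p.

The density x^(α−1)(1−x)^(β−1) is maximised at (α−1)/(α+β−2) = 1.1/14.5 = 0.0759.

0.0759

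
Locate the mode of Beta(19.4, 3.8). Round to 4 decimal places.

The density x^(α−1)(1−x)^(β−1) is maximised at (α−1)/(α+β−2) = 18.4/21.2 = 0.8679.

0.8679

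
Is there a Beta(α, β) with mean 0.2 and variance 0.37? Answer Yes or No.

No

The Beta variance bound is σ² < μ(1−μ).
Here μ(1−μ) = 0.2×0.8 = 0.16, and 0.37 ≥ 0.16.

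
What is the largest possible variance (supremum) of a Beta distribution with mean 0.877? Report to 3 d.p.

0.108

Var = μ(1−μ)/(α+β+1), which approaches μ(1−μ) as α+β → 0.
So the supremum is μ(1−μ) = 0.877×0.123 = 0.108.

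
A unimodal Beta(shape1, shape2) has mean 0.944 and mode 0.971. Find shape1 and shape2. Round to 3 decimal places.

shape1 = 32.935, shape2 = 1.954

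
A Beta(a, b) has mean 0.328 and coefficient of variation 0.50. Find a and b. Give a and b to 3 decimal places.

Var = (CV·μ)² = (0.50×0.328)² = 0.026896.
a+b = μ(1−μ)/Var − 1 = 0.220416/0.026896 − 1 = 7.1951.
Thus a = 0.328·7.1951 = 2.360 and b = 0.672·7.1951 = 4.835.

a = 2.360, b = 4.835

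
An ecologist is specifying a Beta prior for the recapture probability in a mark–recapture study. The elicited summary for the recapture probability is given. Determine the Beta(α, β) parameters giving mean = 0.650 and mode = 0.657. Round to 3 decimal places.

Let s = α+β. Mean gives α = μs = 0.650s; mode gives (α−1)/(s−2) = 0.657.
Substituting: 0.650s − 1 = 0.657(s−2) = 0.657s − 1.314, so -0.007s = -0.314 and s = 44.8571.
Then α = 0.650×44.8571 = 29.157 and β = s−α = 15.700.

α = 29.157, β = 15.700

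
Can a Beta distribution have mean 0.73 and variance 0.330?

No

The Beta variance bound is σ² < μ(1−μ).
Here μ(1−μ) = 0.73×0.27 = 0.1971, and 0.330 ≥ 0.1971.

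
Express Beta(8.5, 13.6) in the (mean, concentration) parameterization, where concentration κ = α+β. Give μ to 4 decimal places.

μ = 0.3846, κ = 22.1

κ = α+β = 8.5+13.6 = 22.1; μ = α/κ = 8.5/22.1 = 0.3846.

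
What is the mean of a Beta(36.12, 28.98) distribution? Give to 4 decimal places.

The Beta mean is α/(α+β) = 36.12/(36.12+28.98) = 0.5548.

0.5548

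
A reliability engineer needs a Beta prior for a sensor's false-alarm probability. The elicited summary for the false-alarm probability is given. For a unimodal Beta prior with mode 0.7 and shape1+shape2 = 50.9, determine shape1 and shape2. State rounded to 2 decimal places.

shape1 = 35.23, shape2 = 15.67

Mode = (shape1−1)/(κ−2) with κ = shape1+shape2, so shape1−1 = 0.7·48.9 = 34.23.
shape1 = 35.23; shape2 = κ − shape1 = 15.67.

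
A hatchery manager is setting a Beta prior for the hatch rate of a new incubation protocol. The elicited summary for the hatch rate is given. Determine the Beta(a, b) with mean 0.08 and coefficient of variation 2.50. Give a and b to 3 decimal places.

a = 0.067, b = 0.773

Var = (CV·μ)² = (2.50×0.08)² = 0.040000.
a+b = μ(1−μ)/Var − 1 = 0.0736/0.040000 − 1 = 0.8400.
Thus a = 0.08·0.8400 = 0.067 and b = 0.92·0.8400 = 0.773.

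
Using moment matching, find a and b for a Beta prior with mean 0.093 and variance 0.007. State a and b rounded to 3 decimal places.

Let s = a+b. The Beta variance is μ(1−μ)/(s+1).
So s+1 = μ(1−μ)/σ² = (0.093×0.907)/0.007 = 0.084351/0.007 = 12.0501, giving s = 11.0501.
Then a = μs = 0.093×11.0501 = 1.028 and b = (1−μ)s = 0.907×11.0501 = 10.022.

a = 1.028, b = 10.022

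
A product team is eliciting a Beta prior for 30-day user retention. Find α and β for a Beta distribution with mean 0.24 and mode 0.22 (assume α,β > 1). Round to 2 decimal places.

α = 6.72, β = 21.28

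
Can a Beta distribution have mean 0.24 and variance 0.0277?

Yes

For any Beta, Var(X) < E[X]·(1−E[X]).
Here μ(1−μ) = 0.24×0.76 = 0.1824, and 0.0277 < 0.1824.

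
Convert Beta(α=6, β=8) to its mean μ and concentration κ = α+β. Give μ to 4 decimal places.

μ = 0.4286, κ = 14

κ = α+β = 6+8 = 14; μ = α/κ = 6/14 = 0.4286.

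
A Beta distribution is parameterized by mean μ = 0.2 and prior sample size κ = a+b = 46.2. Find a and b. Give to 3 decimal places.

a = μκ = 0.2×46.2 = 9.240 and b = (1−μ)κ = 0.8×46.2 = 36.960.

a = 9.240, b = 36.960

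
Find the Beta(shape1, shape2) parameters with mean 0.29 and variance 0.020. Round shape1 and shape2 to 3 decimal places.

shape1 = 2.696, shape2 = 6.599

Write ν = shape1+shape2; then shape1 = μν and Var = μ(1−μ)/(ν+1).
ν = μ(1−μ)/Var − 1 = 0.2059/0.020 − 1 = 9.2950.
shape1 = 0.29·9.2950 = 2.696, shape2 = 0.71·9.2950 = 6.599.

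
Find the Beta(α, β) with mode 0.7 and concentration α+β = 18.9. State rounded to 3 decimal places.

For α,β>1 the mode is (α−1)/(α+β−2), so α = mode·(κ−2)+1 = 0.7×16.9+1 = 12.830.
And β = (1−mode)·(κ−2)+1 = 0.3×16.9+1 = 6.070.

α = 12.830, β = 6.070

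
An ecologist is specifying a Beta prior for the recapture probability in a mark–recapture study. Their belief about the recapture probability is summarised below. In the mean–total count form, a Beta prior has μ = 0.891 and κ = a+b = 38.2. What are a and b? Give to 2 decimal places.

a = μκ = 0.891×38.2 = 34.04 and b = (1−μ)κ = 0.109×38.2 = 4.16.

a = 34.04, b = 4.16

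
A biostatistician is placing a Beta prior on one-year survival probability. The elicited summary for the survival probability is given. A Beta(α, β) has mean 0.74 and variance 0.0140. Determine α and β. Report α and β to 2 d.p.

α = 9.43, β = 3.31

By moment matching, α+β = μ(1−μ)/σ² − 1 = (0.74·0.26)/0.0140 − 1 = 13.7429 − 1 = 12.7429.
Since α/(α+β) = μ, α = 0.74·12.7429 = 9.43 and β = 0.26·12.7429 = 3.31.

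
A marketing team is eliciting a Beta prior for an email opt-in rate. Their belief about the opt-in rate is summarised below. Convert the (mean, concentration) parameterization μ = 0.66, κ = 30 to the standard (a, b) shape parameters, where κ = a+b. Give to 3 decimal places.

a = 19.800, b = 10.200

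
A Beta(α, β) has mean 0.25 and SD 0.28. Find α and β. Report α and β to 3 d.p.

α = 0.348, β = 1.044

Variance = 0.28² = 0.0784. The moment-matching identity α+β = μ(1−μ)/Var − 1 gives
α+β = 0.1875/0.0784 − 1 = 1.3916, so α = μ·1.3916 = 0.348 and β = (1−μ)·1.3916 = 1.044.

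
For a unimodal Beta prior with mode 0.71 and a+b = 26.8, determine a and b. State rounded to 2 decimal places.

a = 18.61, b = 8.19

Since the density peak of Beta(a,b) is at (a−1)/(a+b−2),
a = 1 + 0.71(26.8−2) = 18.61 and b = 26.8 − 18.61 = 8.19.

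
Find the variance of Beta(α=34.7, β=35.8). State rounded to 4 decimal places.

0.0035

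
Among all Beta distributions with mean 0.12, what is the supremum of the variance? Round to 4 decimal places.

0.1056

For fixed mean μ the Beta variance is μ(1−μ)/(α+β+1), increasing as α+β decreases.
Its least upper bound (not attained) is μ(1−μ) = 0.12·0.88 = 0.1056.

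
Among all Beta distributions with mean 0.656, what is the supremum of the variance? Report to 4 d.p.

0.2257

Var = μ(1−μ)/(α+β+1), which approaches μ(1−μ) as α+β → 0.
So the supremum is μ(1−μ) = 0.656×0.344 = 0.2257.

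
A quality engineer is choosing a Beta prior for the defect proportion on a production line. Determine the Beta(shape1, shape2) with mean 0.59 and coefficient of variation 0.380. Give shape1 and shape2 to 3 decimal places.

shape1 = 2.249, shape2 = 1.563

σ = CV·μ = 0.380×0.59 = 0.22420, so σ² = 0.050266.
s+1 = μ(1−μ)/σ² = 0.2419/0.050266 = 4.8124, so s = shape1+shape2 = 3.8124.
shape1 = μs = 2.249, shape2 = (1−μ)s = 1.563.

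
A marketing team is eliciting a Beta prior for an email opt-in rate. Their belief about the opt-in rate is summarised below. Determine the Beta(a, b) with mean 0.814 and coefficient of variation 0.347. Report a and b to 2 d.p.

σ = CV·μ = 0.347×0.814 = 0.28246, so σ² = 0.079783.
s+1 = μ(1−μ)/σ² = 0.151404/0.079783 = 1.8977, so s = a+b = 0.8977.
a = μs = 0.73, b = (1−μ)s = 0.17.

a = 0.73, b = 0.17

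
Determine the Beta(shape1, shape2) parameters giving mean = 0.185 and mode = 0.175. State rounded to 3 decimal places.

shape1 = 12.025, shape2 = 52.975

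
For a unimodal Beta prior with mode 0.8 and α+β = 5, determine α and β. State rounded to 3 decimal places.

α = 3.400, β = 1.600

Since the density peak of Beta(α,β) is at (α−1)/(α+β−2),
α = 1 + 0.8(5−2) = 3.400 and β = 5 − 3.400 = 1.600.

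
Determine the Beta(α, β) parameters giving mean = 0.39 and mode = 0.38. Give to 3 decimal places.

α = 9.360, β = 14.640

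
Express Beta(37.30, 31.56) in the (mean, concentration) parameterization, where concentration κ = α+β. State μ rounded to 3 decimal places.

μ = 0.542, κ = 68.86

κ = α+β = 37.30+31.56 = 68.86; μ = α/κ = 37.30/68.86 = 0.542.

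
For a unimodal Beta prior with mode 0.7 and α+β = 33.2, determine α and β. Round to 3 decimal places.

α = 22.840, β = 10.360

For α,β>1 the mode is (α−1)/(α+β−2), so α = mode·(κ−2)+1 = 0.7×31.2+1 = 22.840.
And β = (1−mode)·(κ−2)+1 = 0.3×31.2+1 = 10.360.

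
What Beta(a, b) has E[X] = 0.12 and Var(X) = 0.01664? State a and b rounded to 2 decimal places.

a = 0.64, b = 4.70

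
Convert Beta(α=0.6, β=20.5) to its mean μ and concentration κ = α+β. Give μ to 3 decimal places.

μ = 0.028, κ = 21.1

κ = α+β = 0.6+20.5 = 21.1; μ = α/κ = 0.6/21.1 = 0.028.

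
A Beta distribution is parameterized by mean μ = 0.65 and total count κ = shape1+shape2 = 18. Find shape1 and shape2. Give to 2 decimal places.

shape1 = 11.70, shape2 = 6.30

shape1 = μκ = 0.65×18 = 11.70 and shape2 = (1−μ)κ = 0.35×18 = 6.30.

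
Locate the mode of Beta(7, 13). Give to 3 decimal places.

0.333

With α,β > 1, mode = (α−1)/(α+β−2) = 6/18 = 0.333.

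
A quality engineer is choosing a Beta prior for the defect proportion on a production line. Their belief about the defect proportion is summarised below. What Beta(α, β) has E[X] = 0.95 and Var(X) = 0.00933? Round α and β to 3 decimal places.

By moment matching, α+β = μ(1−μ)/σ² − 1 = (0.95·0.05)/0.00933 − 1 = 5.0911 − 1 = 4.0911.
Since α/(α+β) = μ, α = 0.95·4.0911 = 3.887 and β = 0.05·4.0911 = 0.205.

α = 3.887, β = 0.205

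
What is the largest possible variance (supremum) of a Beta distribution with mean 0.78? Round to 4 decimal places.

0.1716

For fixed mean μ the Beta variance is μ(1−μ)/(α+β+1), increasing as α+β decreases.
Its least upper bound (not attained) is μ(1−μ) = 0.78·0.22 = 0.1716.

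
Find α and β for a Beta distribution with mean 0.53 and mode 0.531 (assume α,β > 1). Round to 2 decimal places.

α = 32.86, β = 29.14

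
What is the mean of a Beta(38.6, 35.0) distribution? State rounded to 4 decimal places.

The Beta mean is α/(α+β) = 38.6/(38.6+35.0) = 0.5245.

0.5245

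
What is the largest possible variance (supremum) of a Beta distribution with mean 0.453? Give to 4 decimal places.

0.2478

Var = μ(1−μ)/(α+β+1), which approaches μ(1−μ) as α+β → 0.
So the supremum is μ(1−μ) = 0.453×0.547 = 0.2478.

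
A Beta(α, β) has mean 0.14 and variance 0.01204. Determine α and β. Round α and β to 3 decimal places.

Let s = α+β. The Beta variance is μ(1−μ)/(s+1).
So s+1 = μ(1−μ)/σ² = (0.14×0.86)/0.01204 = 0.1204/0.01204 = 10.0000, giving s = 9.0000.
Then α = μs = 0.14×9.0000 = 1.260 and β = (1−μ)s = 0.86×9.0000 = 7.740.

α = 1.260, β = 7.740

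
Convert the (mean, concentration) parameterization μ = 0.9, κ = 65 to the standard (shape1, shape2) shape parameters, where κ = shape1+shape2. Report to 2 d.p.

Split κ in proportion μ : (1−μ): shape1 = 0.9·65 = 58.50, shape2 = 65 − 58.50 = 6.50.

shape1 = 58.50, shape2 = 6.50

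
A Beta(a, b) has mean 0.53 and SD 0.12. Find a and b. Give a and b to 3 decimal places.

First σ² = 0.0144. Setting a = μn, b = (1−μ)n with n = a+b,
μ(1−μ)/(n+1) = 0.0144 ⇒ n+1 = 0.2491/0.0144 = 17.2986 ⇒ n = 16.2986.
Hence a = 0.53×16.2986 = 8.638, b = 0.47×16.2986 = 7.660.

a = 8.638, b = 7.660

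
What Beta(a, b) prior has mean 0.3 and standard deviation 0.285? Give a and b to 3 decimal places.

First σ² = 0.081225. Setting a = μn, b = (1−μ)n with n = a+b,
μ(1−μ)/(n+1) = 0.081225 ⇒ n+1 = 0.21/0.081225 = 2.5854 ⇒ n = 1.5854.
Hence a = 0.3×1.5854 = 0.476, b = 0.7×1.5854 = 1.110.

a = 0.476, b = 1.110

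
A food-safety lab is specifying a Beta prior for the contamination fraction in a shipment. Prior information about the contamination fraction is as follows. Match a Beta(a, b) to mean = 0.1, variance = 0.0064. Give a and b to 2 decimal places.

a = 1.31, b = 11.76

Write ν = a+b; then a = μν and Var = μ(1−μ)/(ν+1).
ν = μ(1−μ)/Var − 1 = 0.09/0.0064 − 1 = 13.0625.
a = 0.1·13.0625 = 1.31, b = 0.9·13.0625 = 11.76.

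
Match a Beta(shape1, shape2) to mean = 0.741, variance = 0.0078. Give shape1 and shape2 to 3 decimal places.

shape1 = 17.491, shape2 = 6.114

Write ν = shape1+shape2; then shape1 = μν and Var = μ(1−μ)/(ν+1).
ν = μ(1−μ)/Var − 1 = 0.191919/0.0078 − 1 = 23.6050.
shape1 = 0.741·23.6050 = 17.491, shape2 = 0.259·23.6050 = 6.114.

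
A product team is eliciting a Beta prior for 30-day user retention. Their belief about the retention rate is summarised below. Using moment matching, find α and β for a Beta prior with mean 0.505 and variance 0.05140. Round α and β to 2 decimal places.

α = 1.95, β = 1.91

Write ν = α+β; then α = μν and Var = μ(1−μ)/(ν+1).
ν = μ(1−μ)/Var − 1 = 0.249975/0.05140 − 1 = 3.8633.
α = 0.505·3.8633 = 1.95, β = 0.495·3.8633 = 1.91.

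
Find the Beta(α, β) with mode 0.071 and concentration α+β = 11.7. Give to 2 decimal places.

For α,β>1 the mode is (α−1)/(α+β−2), so α = mode·(κ−2)+1 = 0.071×9.7+1 = 1.69.
And β = (1−mode)·(κ−2)+1 = 0.929×9.7+1 = 10.01.

α = 1.69, β = 10.01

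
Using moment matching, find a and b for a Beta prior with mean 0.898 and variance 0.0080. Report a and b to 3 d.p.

Let s = a+b. The Beta variance is μ(1−μ)/(s+1).
So s+1 = μ(1−μ)/σ² = (0.898×0.102)/0.0080 = 0.091596/0.0080 = 11.4495, giving s = 10.4495.
Then a = μs = 0.898×10.4495 = 9.384 and b = (1−μ)s = 0.102×10.4495 = 1.066.

a = 9.384, b = 1.066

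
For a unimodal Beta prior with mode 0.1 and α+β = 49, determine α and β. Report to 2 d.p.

α = 5.70, β = 43.30

Since the density peak of Beta(α,β) is at (α−1)/(α+β−2),
α = 1 + 0.1(49−2) = 5.70 and β = 49 − 5.70 = 43.30.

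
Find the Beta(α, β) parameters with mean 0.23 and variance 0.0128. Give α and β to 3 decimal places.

By moment matching, α+β = μ(1−μ)/σ² − 1 = (0.23·0.77)/0.0128 − 1 = 13.8359 − 1 = 12.8359.
Since α/(α+β) = μ, α = 0.23·12.8359 = 2.952 and β = 0.77·12.8359 = 9.884.

α = 2.952, β = 9.884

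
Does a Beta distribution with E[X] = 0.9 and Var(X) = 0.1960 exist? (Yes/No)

No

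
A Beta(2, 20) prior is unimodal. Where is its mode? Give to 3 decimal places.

With α,β > 1, mode = (α−1)/(α+β−2) = 1/20 = 0.050.

0.050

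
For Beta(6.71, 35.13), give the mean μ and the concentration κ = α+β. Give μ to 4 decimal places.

μ = 0.1604, κ = 41.84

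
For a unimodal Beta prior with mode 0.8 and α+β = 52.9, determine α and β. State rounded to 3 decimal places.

Since the density peak of Beta(α,β) is at (α−1)/(α+β−2),
α = 1 + 0.8(52.9−2) = 41.720 and β = 52.9 − 41.720 = 11.180.

α = 41.720, β = 11.180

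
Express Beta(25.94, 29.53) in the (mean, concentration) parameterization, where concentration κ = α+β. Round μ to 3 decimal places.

μ = 0.468, κ = 55.47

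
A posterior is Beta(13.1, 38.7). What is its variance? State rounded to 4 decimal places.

0.0036

Var = αβ/[(α+β)²(α+β+1)] = (13.1×38.7)/(51.8²×52.8) = 506.97/141675.072 = 0.0036.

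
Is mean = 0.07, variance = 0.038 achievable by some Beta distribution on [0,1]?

Yes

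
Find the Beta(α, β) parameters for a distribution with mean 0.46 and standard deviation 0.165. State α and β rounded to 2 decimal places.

α = 3.74, β = 4.39

σ² = 0.165² = 0.027225.
With s = α+β, Var = μ(1−μ)/(s+1), so s+1 = (0.46×0.54)/0.027225 = 9.1240 and s = 8.1240.
α = μs = 3.74, β = (1−μ)s = 4.39.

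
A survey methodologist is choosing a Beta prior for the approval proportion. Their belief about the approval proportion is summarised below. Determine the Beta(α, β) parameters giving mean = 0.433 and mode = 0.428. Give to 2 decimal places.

α = 12.47, β = 16.33

Let s = α+β. Mean gives α = μs = 0.433s; mode gives (α−1)/(s−2) = 0.428.
Substituting: 0.433s − 1 = 0.428(s−2) = 0.428s − 0.856, so 0.005s = 0.144 and s = 28.8000.
Then α = 0.433×28.8000 = 12.47 and β = s−α = 16.33.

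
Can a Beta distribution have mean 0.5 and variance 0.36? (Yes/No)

No

For any Beta, Var(X) < E[X]·(1−E[X]).
Here μ(1−μ) = 0.5×0.5 = 0.25, and 0.36 ≥ 0.25.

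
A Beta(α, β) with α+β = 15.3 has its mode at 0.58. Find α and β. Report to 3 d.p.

Since the density peak of Beta(α,β) is at (α−1)/(α+β−2),
α = 1 + 0.58(15.3−2) = 8.714 and β = 15.3 − 8.714 = 6.586.

α = 8.714, β = 6.586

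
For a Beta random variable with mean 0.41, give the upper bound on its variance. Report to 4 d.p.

Var = μ(1−μ)/(α+β+1), which approaches μ(1−μ) as α+β → 0.
So the supremum is μ(1−μ) = 0.41×0.59 = 0.2419.

0.2419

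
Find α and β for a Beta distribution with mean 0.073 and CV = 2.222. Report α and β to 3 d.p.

α = 0.115, β = 1.457

σ = CV·μ = 2.222×0.073 = 0.16221, so σ² = 0.026311.
s+1 = μ(1−μ)/σ² = 0.067671/0.026311 = 2.5720, so s = α+β = 1.5720.
α = μs = 0.115, β = (1−μ)s = 1.457.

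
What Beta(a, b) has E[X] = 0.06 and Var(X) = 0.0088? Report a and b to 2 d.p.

Write ν = a+b; then a = μν and Var = μ(1−μ)/(ν+1).
ν = μ(1−μ)/Var − 1 = 0.0564/0.0088 − 1 = 5.4091.
a = 0.06·5.4091 = 0.32, b = 0.94·5.4091 = 5.08.

a = 0.32, b = 5.08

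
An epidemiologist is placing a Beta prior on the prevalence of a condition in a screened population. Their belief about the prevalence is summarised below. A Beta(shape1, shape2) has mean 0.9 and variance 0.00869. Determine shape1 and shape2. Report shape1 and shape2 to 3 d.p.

shape1 = 8.421, shape2 = 0.936

Let s = shape1+shape2. The Beta variance is μ(1−μ)/(s+1).
So s+1 = μ(1−μ)/σ² = (0.9×0.1)/0.00869 = 0.09/0.00869 = 10.3567, giving s = 9.3567.
Then shape1 = μs = 0.9×9.3567 = 8.421 and shape2 = (1−μ)s = 0.1×9.3567 = 0.936.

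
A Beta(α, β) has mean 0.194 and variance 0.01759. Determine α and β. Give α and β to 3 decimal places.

α = 1.531, β = 6.359

Write ν = α+β; then α = μν and Var = μ(1−μ)/(ν+1).
ν = μ(1−μ)/Var − 1 = 0.156364/0.01759 − 1 = 7.8894.
α = 0.194·7.8894 = 1.531, β = 0.806·7.8894 = 6.359.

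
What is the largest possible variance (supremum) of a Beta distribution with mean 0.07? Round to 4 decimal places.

0.0651

For fixed mean μ the Beta variance is μ(1−μ)/(α+β+1), increasing as α+β decreases.
Its least upper bound (not attained) is μ(1−μ) = 0.07·0.93 = 0.0651.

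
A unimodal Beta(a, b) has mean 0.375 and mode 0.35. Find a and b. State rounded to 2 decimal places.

a = 4.50, b = 7.50

With s = a+b: μ = a/s and mode = (a−1)/(s−2). Eliminating a = μs,
μs − 1 = m(s−2) ⇒ s(μ−m) = 1−2m ⇒ s = 0.30/0.025 = 12.0000.
So a = μs = 4.50, b = (1−μ)s = 7.50.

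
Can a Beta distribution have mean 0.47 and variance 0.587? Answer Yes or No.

The Beta variance bound is σ² < μ(1−μ).
Here μ(1−μ) = 0.47×0.53 = 0.2491, and 0.587 ≥ 0.2491.

No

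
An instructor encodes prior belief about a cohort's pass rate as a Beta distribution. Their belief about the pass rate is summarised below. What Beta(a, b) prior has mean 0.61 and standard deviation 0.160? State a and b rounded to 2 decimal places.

a = 5.06, b = 3.23

Variance = 0.160² = 0.025600. The moment-matching identity a+b = μ(1−μ)/Var − 1 gives
a+b = 0.2379/0.025600 − 1 = 8.2930, so a = μ·8.2930 = 5.06 and b = (1−μ)·8.2930 = 3.23.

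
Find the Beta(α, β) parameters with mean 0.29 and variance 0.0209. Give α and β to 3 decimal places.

α = 2.567, β = 6.285

Let s = α+β. The Beta variance is μ(1−μ)/(s+1).
So s+1 = μ(1−μ)/σ² = (0.29×0.71)/0.0209 = 0.2059/0.0209 = 9.8517, giving s = 8.8517.
Then α = μs = 0.29×8.8517 = 2.567 and β = (1−μ)s = 0.71×8.8517 = 6.285.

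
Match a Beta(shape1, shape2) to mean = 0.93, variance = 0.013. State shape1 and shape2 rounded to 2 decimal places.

shape1 = 3.73, shape2 = 0.28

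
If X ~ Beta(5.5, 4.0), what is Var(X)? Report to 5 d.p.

α+β = 9.5 and αβ = 22.00, so Var = αβ/[(α+β)²(α+β+1)] = 22.00/947.625 = 0.02322.

0.02322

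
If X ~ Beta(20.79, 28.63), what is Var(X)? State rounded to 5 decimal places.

0.00483

α+β = 49.42 and αβ = 595.2177, so Var = αβ/[(α+β)²(α+β+1)] = 595.2177/123142.601288 = 0.00483.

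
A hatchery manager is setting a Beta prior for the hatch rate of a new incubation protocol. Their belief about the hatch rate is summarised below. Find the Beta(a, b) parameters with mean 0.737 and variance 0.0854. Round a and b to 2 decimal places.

By moment matching, a+b = μ(1−μ)/σ² − 1 = (0.737·0.263)/0.0854 − 1 = 2.2697 − 1 = 1.2697.
Since a/(a+b) = μ, a = 0.737·1.2697 = 0.94 and b = 0.263·1.2697 = 0.33.

a = 0.94, b = 0.33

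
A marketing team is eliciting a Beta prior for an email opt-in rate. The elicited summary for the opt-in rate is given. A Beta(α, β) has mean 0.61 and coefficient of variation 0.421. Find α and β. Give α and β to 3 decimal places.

Var = (CV·μ)² = (0.421×0.61)² = 0.065951.
α+β = μ(1−μ)/Var − 1 = 0.2379/0.065951 − 1 = 2.6072.
Thus α = 0.61·2.6072 = 1.590 and β = 0.39·2.6072 = 1.017.

α = 1.590, β = 1.017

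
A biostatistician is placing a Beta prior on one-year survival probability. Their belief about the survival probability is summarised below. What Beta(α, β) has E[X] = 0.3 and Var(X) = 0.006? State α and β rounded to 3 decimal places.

α = 10.200, β = 23.800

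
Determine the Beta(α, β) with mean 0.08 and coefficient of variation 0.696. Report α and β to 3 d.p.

α = 1.819, β = 20.921

σ = CV·μ = 0.696×0.08 = 0.05568, so σ² = 0.003100.
s+1 = μ(1−μ)/σ² = 0.0736/0.003100 = 23.7399, so s = α+β = 22.7399.
α = μs = 1.819, β = (1−μ)s = 20.921.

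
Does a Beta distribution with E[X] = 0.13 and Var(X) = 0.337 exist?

A Beta with mean μ has variance μ(1−μ)/(α+β+1) < μ(1−μ).
Here μ(1−μ) = 0.13×0.87 = 0.1131, and 0.337 ≥ 0.1131.

No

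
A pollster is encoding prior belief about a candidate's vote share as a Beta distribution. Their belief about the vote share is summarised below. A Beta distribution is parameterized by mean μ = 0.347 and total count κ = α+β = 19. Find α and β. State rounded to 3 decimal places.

α = 6.593, β = 12.407

α = μκ = 0.347×19 = 6.593 and β = (1−μ)κ = 0.653×19 = 12.407.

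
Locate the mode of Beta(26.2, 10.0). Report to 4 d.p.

The density x^(α−1)(1−x)^(β−1) is maximised at (α−1)/(α+β−2) = 25.2/34.2 = 0.7368.

0.7368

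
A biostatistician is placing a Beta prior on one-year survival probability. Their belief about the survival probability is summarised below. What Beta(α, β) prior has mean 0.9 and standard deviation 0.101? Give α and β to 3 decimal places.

α = 7.040, β = 0.782

First σ² = 0.010201. Setting α = μn, β = (1−μ)n with n = α+β,
μ(1−μ)/(n+1) = 0.010201 ⇒ n+1 = 0.09/0.010201 = 8.8227 ⇒ n = 7.8227.
Hence α = 0.9×7.8227 = 7.040, β = 0.1×7.8227 = 0.782.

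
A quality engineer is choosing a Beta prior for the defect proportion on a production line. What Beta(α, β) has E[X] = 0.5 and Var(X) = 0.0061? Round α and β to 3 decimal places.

α = 19.992, β = 19.992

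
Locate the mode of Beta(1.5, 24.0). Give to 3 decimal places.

0.021

The density x^(α−1)(1−x)^(β−1) is maximised at (α−1)/(α+β−2) = 0.5/23.5 = 0.021.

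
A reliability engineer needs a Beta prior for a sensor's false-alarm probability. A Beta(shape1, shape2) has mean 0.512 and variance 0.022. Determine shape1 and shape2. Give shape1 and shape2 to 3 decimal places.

Let s = shape1+shape2. The Beta variance is μ(1−μ)/(s+1).
So s+1 = μ(1−μ)/σ² = (0.512×0.488)/0.022 = 0.249856/0.022 = 11.3571, giving s = 10.3571.
Then shape1 = μs = 0.512×10.3571 = 5.303 and shape2 = (1−μ)s = 0.488×10.3571 = 5.054.

shape1 = 5.303, shape2 = 5.054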